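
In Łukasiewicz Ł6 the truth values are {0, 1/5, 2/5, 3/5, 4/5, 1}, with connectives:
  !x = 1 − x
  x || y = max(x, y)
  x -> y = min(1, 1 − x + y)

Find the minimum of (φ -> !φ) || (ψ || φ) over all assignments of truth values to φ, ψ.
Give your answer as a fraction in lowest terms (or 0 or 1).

Take φ = 3/5, ψ = 0:
!φ = !3/5 = 2/5
φ -> !φ = 3/5 -> 2/5 = 4/5
ψ || φ = 0 || 3/5 = 3/5
(φ -> !φ) || (ψ || φ) = 4/5 || 3/5 = 4/5
No assignment yields a value below 4/5, so this is the minimum.

4/5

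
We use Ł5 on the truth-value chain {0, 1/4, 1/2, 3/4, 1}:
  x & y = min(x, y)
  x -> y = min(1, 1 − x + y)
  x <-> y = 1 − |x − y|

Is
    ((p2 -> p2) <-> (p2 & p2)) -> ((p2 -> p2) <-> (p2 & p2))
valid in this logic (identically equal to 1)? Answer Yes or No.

p2 = 0 ↦ 1
p2 = 1/4 ↦ 1
p2 = 1/2 ↦ 1
p2 = 3/4 ↦ 1
p2 = 1 ↦ 1
Every assignment gives a value ≥ 1.

Yes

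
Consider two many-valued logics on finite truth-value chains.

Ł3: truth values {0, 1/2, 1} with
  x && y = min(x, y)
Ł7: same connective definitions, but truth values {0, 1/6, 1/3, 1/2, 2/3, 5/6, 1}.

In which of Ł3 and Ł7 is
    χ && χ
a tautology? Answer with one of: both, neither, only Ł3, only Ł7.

In Ł3: at χ = 0 the value is 0 — not a tautology.
In Ł7: at χ = 0 the value is 0 — not a tautology.

neither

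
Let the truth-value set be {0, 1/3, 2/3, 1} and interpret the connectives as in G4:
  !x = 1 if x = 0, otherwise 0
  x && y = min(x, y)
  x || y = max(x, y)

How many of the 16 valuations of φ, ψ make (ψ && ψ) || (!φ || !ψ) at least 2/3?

13

φ = 0, ψ = 0 ↦ 1  ≥
φ = 0, ψ = 1/3 ↦ 1  ≥
φ = 0, ψ = 2/3 ↦ 1  ≥
φ = 0, ψ = 1 ↦ 1  ≥
φ = 1/3, ψ = 0 ↦ 1  ≥
φ = 1/3, ψ = 1/3 ↦ 1/3  <
φ = 1/3, ψ = 2/3 ↦ 2/3  ≥
φ = 1/3, ψ = 1 ↦ 1  ≥
φ = 2/3, ψ = 0 ↦ 1  ≥
φ = 2/3, ψ = 1/3 ↦ 1/3  <
φ = 2/3, ψ = 2/3 ↦ 2/3  ≥
φ = 2/3, ψ = 1 ↦ 1  ≥
φ = 1, ψ = 0 ↦ 1  ≥
φ = 1, ψ = 1/3 ↦ 1/3  <
φ = 1, ψ = 2/3 ↦ 2/3  ≥
φ = 1, ψ = 1 ↦ 1  ≥
So 13 of the 16 assignments meet the threshold.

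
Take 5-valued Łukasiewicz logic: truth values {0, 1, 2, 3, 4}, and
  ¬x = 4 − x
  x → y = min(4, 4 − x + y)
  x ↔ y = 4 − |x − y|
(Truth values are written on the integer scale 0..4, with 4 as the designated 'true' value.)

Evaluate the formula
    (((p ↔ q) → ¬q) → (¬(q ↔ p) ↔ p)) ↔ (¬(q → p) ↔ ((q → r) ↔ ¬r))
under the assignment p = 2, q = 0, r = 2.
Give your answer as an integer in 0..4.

p ↔ q = 2 ↔ 0 = 2
¬q = ¬0 = 4
(p ↔ q) → ¬q = 2 → 4 = 4
q ↔ p = 0 ↔ 2 = 2
¬(q ↔ p) = ¬2 = 2
¬(q ↔ p) ↔ p = 2 ↔ 2 = 4
((p ↔ q) → ¬q) → (¬(q ↔ p) ↔ p) = 4 → 4 = 4
q → p = 0 → 2 = 4
¬(q → p) = ¬4 = 0
q → r = 0 → 2 = 4
¬r = ¬2 = 2
(q → r) ↔ ¬r = 4 ↔ 2 = 2
¬(q → p) ↔ ((q → r) ↔ ¬r) = 0 ↔ 2 = 2
(((p ↔ q) → ¬q) → (¬(q ↔ p) ↔ p)) ↔ (¬(q → p) ↔ ((q → r) ↔ ¬r)) = 4 ↔ 2 = 2

2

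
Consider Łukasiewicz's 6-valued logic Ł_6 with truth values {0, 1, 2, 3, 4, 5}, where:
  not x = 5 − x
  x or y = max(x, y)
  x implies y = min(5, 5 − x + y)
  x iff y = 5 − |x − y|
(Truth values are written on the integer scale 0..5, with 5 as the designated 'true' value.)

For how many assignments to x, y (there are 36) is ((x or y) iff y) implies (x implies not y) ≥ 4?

value 5: 24 assignments (counts)
value 4: 5 assignments (counts)
value 3: 2 assignments
value 2: 3 assignments
value 1: 1 assignment
value 0: 1 assignment
So 29 of the 36 assignments meet the threshold.

29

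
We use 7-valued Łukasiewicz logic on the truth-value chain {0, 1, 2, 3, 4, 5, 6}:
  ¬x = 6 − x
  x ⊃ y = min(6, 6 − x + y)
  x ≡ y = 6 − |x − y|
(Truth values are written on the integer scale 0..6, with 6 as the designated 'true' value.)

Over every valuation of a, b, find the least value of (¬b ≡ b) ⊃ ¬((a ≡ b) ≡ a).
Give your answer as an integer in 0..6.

Take a = 4, b = 3:
¬b = ¬3 = 3
¬b ≡ b = 3 ≡ 3 = 6
a ≡ b = 4 ≡ 3 = 5
(a ≡ b) ≡ a = 5 ≡ 4 = 5
¬((a ≡ b) ≡ a) = ¬5 = 1
(¬b ≡ b) ⊃ ¬((a ≡ b) ≡ a) = 6 ⊃ 1 = 1
No assignment yields a value below 1, so this is the minimum.

1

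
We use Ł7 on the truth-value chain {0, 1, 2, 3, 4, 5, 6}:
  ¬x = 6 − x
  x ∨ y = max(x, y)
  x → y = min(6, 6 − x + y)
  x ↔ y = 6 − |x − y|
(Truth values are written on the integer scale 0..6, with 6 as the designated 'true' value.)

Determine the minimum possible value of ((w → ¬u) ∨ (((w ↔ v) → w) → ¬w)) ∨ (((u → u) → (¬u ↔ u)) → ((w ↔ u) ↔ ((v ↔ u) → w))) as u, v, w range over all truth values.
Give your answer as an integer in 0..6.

Take u = 3, v = 0, w = 6:
¬u = ¬3 = 3
w → ¬u = 6 → 3 = 3
w ↔ v = 6 ↔ 0 = 0
(w ↔ v) → w = 0 → 6 = 6
¬w = ¬6 = 0
((w ↔ v) → w) → ¬w = 6 → 0 = 0
(w → ¬u) ∨ (((w ↔ v) → w) → ¬w) = 3 ∨ 0 = 3
u → u = 3 → 3 = 6
¬u = ¬3 = 3
¬u ↔ u = 3 ↔ 3 = 6
(u → u) → (¬u ↔ u) = 6 → 6 = 6
w ↔ u = 6 ↔ 3 = 3
v ↔ u = 0 ↔ 3 = 3
(v ↔ u) → w = 3 → 6 = 6
(w ↔ u) ↔ ((v ↔ u) → w) = 3 ↔ 6 = 3
((u → u) → (¬u ↔ u)) → ((w ↔ u) ↔ ((v ↔ u) → w)) = 6 → 3 = 3
((w → ¬u) ∨ (((w ↔ v) → w) → ¬w)) ∨ (((u → u) → (¬u ↔ u)) → ((w ↔ u) ↔ ((v ↔ u) → w))) = 3 ∨ 3 = 3
No assignment yields a value below 3, so this is the minimum.

3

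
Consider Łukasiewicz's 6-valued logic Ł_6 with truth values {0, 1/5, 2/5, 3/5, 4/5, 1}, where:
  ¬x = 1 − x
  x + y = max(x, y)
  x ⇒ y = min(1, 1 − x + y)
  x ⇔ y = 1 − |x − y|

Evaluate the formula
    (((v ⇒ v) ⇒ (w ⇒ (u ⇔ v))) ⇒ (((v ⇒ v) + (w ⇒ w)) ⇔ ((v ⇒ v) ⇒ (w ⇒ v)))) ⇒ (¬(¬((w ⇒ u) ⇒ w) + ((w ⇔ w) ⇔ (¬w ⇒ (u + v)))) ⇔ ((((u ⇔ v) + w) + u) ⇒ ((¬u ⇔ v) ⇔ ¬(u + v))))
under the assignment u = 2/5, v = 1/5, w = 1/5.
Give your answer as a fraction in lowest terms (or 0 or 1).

1/5

v ⇒ v = 1/5 ⇒ 1/5 = 1
u ⇔ v = 2/5 ⇔ 1/5 = 4/5
w ⇒ (u ⇔ v) = 1/5 ⇒ 4/5 = 1
(v ⇒ v) ⇒ (w ⇒ (u ⇔ v)) = 1 ⇒ 1 = 1
v ⇒ v = 1/5 ⇒ 1/5 = 1
w ⇒ w = 1/5 ⇒ 1/5 = 1
(v ⇒ v) + (w ⇒ w) = 1 + 1 = 1
v ⇒ v = 1/5 ⇒ 1/5 = 1
w ⇒ v = 1/5 ⇒ 1/5 = 1
(v ⇒ v) ⇒ (w ⇒ v) = 1 ⇒ 1 = 1
((v ⇒ v) + (w ⇒ w)) ⇔ ((v ⇒ v) ⇒ (w ⇒ v)) = 1 ⇔ 1 = 1
((v ⇒ v) ⇒ (w ⇒ (u ⇔ v))) ⇒ (((v ⇒ v) + (w ⇒ w)) ⇔ ((v ⇒ v) ⇒ (w ⇒ v))) = 1 ⇒ 1 = 1
w ⇒ u = 1/5 ⇒ 2/5 = 1
(w ⇒ u) ⇒ w = 1 ⇒ 1/5 = 1/5
¬((w ⇒ u) ⇒ w) = ¬1/5 = 4/5
w ⇔ w = 1/5 ⇔ 1/5 = 1
¬w = ¬1/5 = 4/5
u + v = 2/5 + 1/5 = 2/5
¬w ⇒ (u + v) = 4/5 ⇒ 2/5 = 3/5
(w ⇔ w) ⇔ (¬w ⇒ (u + v)) = 1 ⇔ 3/5 = 3/5
¬((w ⇒ u) ⇒ w) + ((w ⇔ w) ⇔ (¬w ⇒ (u + v))) = 4/5 + 3/5 = 4/5
¬(¬((w ⇒ u) ⇒ w) + ((w ⇔ w) ⇔ (¬w ⇒ (u + v)))) = ¬4/5 = 1/5
u ⇔ v = 2/5 ⇔ 1/5 = 4/5
(u ⇔ v) + w = 4/5 + 1/5 = 4/5
((u ⇔ v) + w) + u = 4/5 + 2/5 = 4/5
¬u = ¬2/5 = 3/5
¬u ⇔ v = 3/5 ⇔ 1/5 = 3/5
u + v = 2/5 + 1/5 = 2/5
¬(u + v) = ¬2/5 = 3/5
(¬u ⇔ v) ⇔ ¬(u + v) = 3/5 ⇔ 3/5 = 1
(((u ⇔ v) + w) + u) ⇒ ((¬u ⇔ v) ⇔ ¬(u + v)) = 4/5 ⇒ 1 = 1
¬(¬((w ⇒ u) ⇒ w) + ((w ⇔ w) ⇔ (¬w ⇒ (u + v)))) ⇔ ((((u ⇔ v) + w) + u) ⇒ ((¬u ⇔ v) ⇔ ¬(u + v))) = 1/5 ⇔ 1 = 1/5
(((v ⇒ v) ⇒ (w ⇒ (u ⇔ v))) ⇒ (((v ⇒ v) + (w ⇒ w)) ⇔ ((v ⇒ v) ⇒ (w ⇒ v)))) ⇒ (¬(¬((w ⇒ u) ⇒ w) + ((w ⇔ w) ⇔ (¬w ⇒ (u + v)))) ⇔ ((((u ⇔ v) + w) + u) ⇒ ((¬u ⇔ v) ⇔ ¬(u + v)))) = 1 ⇒ 1/5 = 1/5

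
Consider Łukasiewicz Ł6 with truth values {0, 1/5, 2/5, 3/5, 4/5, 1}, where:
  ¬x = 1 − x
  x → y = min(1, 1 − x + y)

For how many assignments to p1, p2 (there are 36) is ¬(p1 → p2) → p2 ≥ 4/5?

value 1: 27 assignments (counts)
value 4/5: 3 assignments (counts)
value 3/5: 2 assignments
value 2/5: 2 assignments
value 1/5: 1 assignment
value 0: 1 assignment
So 30 of the 36 assignments meet the threshold.

30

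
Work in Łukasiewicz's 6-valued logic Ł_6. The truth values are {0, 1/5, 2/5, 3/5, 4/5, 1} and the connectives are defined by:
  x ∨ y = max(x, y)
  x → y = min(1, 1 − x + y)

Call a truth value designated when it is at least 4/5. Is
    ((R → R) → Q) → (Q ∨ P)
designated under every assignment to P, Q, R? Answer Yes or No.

Yes

At P = 1/5, Q = 0, R = 4/5, for instance:
R → R = 4/5 → 4/5 = 1
(R → R) → Q = 1 → 0 = 0
Q ∨ P = 0 ∨ 1/5 = 1/5
((R → R) → Q) → (Q ∨ P) = 0 → 1/5 = 1
and checking the remaining 215 assignments likewise gives ≥ 4/5 in every case.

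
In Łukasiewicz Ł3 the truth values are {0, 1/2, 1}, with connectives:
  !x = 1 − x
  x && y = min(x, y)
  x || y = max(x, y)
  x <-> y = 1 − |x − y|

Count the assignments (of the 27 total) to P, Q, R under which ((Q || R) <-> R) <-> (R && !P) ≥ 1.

8

value 1: 8 assignments (counts)
value 1/2: 11 assignments
value 0: 8 assignments
So 8 of the 27 assignments meet the threshold.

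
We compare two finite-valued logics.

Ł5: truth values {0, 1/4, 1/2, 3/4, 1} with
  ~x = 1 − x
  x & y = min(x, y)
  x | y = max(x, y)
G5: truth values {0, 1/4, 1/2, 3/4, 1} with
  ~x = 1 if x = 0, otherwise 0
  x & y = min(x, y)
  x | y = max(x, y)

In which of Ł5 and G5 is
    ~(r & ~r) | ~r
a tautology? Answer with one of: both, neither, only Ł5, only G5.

only G5

In Ł5: at r = 1/4 the value is 3/4 — not a tautology.
In G5: every assignment gives 1 — tautology.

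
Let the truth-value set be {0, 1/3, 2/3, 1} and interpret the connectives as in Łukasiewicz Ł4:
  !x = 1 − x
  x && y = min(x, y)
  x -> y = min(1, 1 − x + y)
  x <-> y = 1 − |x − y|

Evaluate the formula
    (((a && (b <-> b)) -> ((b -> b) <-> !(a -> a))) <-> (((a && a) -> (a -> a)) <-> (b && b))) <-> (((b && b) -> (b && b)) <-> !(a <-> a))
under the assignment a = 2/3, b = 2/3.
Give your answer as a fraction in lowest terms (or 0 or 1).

b <-> b = 2/3 <-> 2/3 = 1
a && (b <-> b) = 2/3 && 1 = 2/3
b -> b = 2/3 -> 2/3 = 1
a -> a = 2/3 -> 2/3 = 1
!(a -> a) = !1 = 0
(b -> b) <-> !(a -> a) = 1 <-> 0 = 0
(a && (b <-> b)) -> ((b -> b) <-> !(a -> a)) = 2/3 -> 0 = 1/3
a && a = 2/3 && 2/3 = 2/3
a -> a = 2/3 -> 2/3 = 1
(a && a) -> (a -> a) = 2/3 -> 1 = 1
b && b = 2/3 && 2/3 = 2/3
((a && a) -> (a -> a)) <-> (b && b) = 1 <-> 2/3 = 2/3
((a && (b <-> b)) -> ((b -> b) <-> !(a -> a))) <-> (((a && a) -> (a -> a)) <-> (b && b)) = 1/3 <-> 2/3 = 2/3
b && b = 2/3 && 2/3 = 2/3
b && b = 2/3 && 2/3 = 2/3
(b && b) -> (b && b) = 2/3 -> 2/3 = 1
a <-> a = 2/3 <-> 2/3 = 1
!(a <-> a) = !1 = 0
((b && b) -> (b && b)) <-> !(a <-> a) = 1 <-> 0 = 0
(((a && (b <-> b)) -> ((b -> b) <-> !(a -> a))) <-> (((a && a) -> (a -> a)) <-> (b && b))) <-> (((b && b) -> (b && b)) <-> !(a <-> a)) = 2/3 <-> 0 = 1/3

1/3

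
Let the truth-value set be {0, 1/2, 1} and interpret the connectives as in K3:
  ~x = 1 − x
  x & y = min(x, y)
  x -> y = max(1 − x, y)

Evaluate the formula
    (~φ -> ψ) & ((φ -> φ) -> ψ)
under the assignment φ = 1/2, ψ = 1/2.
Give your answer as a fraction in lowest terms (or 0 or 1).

1/2

~φ = ~1/2 = 1/2
~φ -> ψ = 1/2 -> 1/2 = 1/2
φ -> φ = 1/2 -> 1/2 = 1/2
(φ -> φ) -> ψ = 1/2 -> 1/2 = 1/2
(~φ -> ψ) & ((φ -> φ) -> ψ) = 1/2 & 1/2 = 1/2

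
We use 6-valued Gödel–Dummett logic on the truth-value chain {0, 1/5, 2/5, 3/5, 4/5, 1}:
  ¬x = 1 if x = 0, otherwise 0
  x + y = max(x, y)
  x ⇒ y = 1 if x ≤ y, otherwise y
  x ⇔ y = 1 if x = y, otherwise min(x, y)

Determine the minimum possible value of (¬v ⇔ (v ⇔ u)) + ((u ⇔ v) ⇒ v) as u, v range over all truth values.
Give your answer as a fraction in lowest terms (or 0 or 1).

1/5

Take u = 1/5, v = 1/5:
¬v = ¬1/5 = 0
v ⇔ u = 1/5 ⇔ 1/5 = 1
¬v ⇔ (v ⇔ u) = 0 ⇔ 1 = 0
u ⇔ v = 1/5 ⇔ 1/5 = 1
(u ⇔ v) ⇒ v = 1 ⇒ 1/5 = 1/5
(¬v ⇔ (v ⇔ u)) + ((u ⇔ v) ⇒ v) = 0 + 1/5 = 1/5
No assignment yields a value below 1/5, so this is the minimum.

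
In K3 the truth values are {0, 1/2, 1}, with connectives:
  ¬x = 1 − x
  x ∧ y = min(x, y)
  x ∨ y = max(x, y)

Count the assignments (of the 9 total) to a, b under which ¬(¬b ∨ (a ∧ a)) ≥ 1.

a = 0, b = 0 ↦ 0  <
a = 0, b = 1/2 ↦ 1/2  <
a = 0, b = 1 ↦ 1  ≥
a = 1/2, b = 0 ↦ 0  <
a = 1/2, b = 1/2 ↦ 1/2  <
a = 1/2, b = 1 ↦ 1/2  <
a = 1, b = 0 ↦ 0  <
a = 1, b = 1/2 ↦ 0  <
a = 1, b = 1 ↦ 0  <
So 1 of the 9 assignments meets the threshold.

1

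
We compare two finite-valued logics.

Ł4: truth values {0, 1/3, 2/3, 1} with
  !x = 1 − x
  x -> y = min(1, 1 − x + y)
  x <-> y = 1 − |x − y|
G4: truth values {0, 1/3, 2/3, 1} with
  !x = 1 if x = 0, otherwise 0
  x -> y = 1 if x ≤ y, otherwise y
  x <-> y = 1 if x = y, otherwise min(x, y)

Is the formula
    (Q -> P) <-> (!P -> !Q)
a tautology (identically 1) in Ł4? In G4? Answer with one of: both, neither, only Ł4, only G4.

In Ł4: every assignment gives 1 — tautology.
In G4: at P = 1/3, Q = 2/3 the value is 1/3 — not a tautology.

only Ł4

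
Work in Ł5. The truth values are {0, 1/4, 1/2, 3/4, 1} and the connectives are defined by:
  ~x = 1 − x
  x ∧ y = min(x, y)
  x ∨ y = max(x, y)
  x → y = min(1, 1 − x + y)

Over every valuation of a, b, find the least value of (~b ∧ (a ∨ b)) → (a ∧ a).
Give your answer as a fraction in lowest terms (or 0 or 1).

1/2

Take a = 0, b = 1/2:
~b = ~1/2 = 1/2
a ∨ b = 0 ∨ 1/2 = 1/2
~b ∧ (a ∨ b) = 1/2 ∧ 1/2 = 1/2
a ∧ a = 0 ∧ 0 = 0
(~b ∧ (a ∨ b)) → (a ∧ a) = 1/2 → 0 = 1/2
No assignment yields a value below 1/2, so this is the minimum.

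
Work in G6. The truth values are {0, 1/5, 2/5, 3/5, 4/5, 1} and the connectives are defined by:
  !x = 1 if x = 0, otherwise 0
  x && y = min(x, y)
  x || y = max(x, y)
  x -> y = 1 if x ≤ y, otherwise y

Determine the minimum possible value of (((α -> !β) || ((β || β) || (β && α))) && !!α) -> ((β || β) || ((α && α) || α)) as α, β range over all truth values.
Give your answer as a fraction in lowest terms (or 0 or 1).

1/5

Take α = 1/5, β = 0:
!β = !0 = 1
α -> !β = 1/5 -> 1 = 1
β || β = 0 || 0 = 0
β && α = 0 && 1/5 = 0
(β || β) || (β && α) = 0 || 0 = 0
(α -> !β) || ((β || β) || (β && α)) = 1 || 0 = 1
!α = !1/5 = 0
!!α = !0 = 1
((α -> !β) || ((β || β) || (β && α))) && !!α = 1 && 1 = 1
β || β = 0 || 0 = 0
α && α = 1/5 && 1/5 = 1/5
(α && α) || α = 1/5 || 1/5 = 1/5
(β || β) || ((α && α) || α) = 0 || 1/5 = 1/5
(((α -> !β) || ((β || β) || (β && α))) && !!α) -> ((β || β) || ((α && α) || α)) = 1 -> 1/5 = 1/5
No assignment yields a value below 1/5, so this is the minimum.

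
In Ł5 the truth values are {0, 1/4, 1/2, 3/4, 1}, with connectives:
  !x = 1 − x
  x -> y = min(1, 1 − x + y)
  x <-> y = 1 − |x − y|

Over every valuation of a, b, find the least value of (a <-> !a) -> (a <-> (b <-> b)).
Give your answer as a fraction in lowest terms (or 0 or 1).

1/2

Take a = 1/2, b = 0:
!a = !1/2 = 1/2
a <-> !a = 1/2 <-> 1/2 = 1
b <-> b = 0 <-> 0 = 1
a <-> (b <-> b) = 1/2 <-> 1 = 1/2
(a <-> !a) -> (a <-> (b <-> b)) = 1 -> 1/2 = 1/2
No assignment yields a value below 1/2, so this is the minimum.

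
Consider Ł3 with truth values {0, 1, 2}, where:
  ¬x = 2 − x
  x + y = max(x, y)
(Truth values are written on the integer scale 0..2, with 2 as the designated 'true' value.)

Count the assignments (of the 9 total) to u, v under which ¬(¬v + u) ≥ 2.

1

u = 0, v = 0 ↦ 0  <
u = 0, v = 1 ↦ 1  <
u = 0, v = 2 ↦ 2  ≥
u = 1, v = 0 ↦ 0  <
u = 1, v = 1 ↦ 1  <
u = 1, v = 2 ↦ 1  <
u = 2, v = 0 ↦ 0  <
u = 2, v = 1 ↦ 0  <
u = 2, v = 2 ↦ 0  <
So 1 of the 9 assignments meets the threshold.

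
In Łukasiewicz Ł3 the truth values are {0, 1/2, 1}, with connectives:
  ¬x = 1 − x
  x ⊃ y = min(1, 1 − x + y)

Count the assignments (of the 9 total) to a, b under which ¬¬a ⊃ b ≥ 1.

6

a = 0, b = 0 ↦ 1  ≥
a = 0, b = 1/2 ↦ 1  ≥
a = 0, b = 1 ↦ 1  ≥
a = 1/2, b = 0 ↦ 1/2  <
a = 1/2, b = 1/2 ↦ 1  ≥
a = 1/2, b = 1 ↦ 1  ≥
a = 1, b = 0 ↦ 0  <
a = 1, b = 1/2 ↦ 1/2  <
a = 1, b = 1 ↦ 1  ≥
So 6 of the 9 assignments meet the threshold.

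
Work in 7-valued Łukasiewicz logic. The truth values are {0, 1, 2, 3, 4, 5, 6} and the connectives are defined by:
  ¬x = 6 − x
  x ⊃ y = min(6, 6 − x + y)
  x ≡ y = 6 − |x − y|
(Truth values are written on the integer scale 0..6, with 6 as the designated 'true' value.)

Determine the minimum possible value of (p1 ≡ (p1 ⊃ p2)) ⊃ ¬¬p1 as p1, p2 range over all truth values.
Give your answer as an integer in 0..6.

3

Take p1 = 3, p2 = 0:
p1 ⊃ p2 = 3 ⊃ 0 = 3
p1 ≡ (p1 ⊃ p2) = 3 ≡ 3 = 6
¬p1 = ¬3 = 3
¬¬p1 = ¬3 = 3
(p1 ≡ (p1 ⊃ p2)) ⊃ ¬¬p1 = 6 ⊃ 3 = 3
No assignment yields a value below 3, so this is the minimum.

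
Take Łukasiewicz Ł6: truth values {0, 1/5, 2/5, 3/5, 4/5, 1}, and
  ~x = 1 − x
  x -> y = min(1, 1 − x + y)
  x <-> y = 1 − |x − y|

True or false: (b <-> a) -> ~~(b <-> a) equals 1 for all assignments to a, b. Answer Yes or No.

Yes

At a = 3/5, b = 1, for instance:
b <-> a = 1 <-> 3/5 = 3/5
~(b <-> a) = ~3/5 = 2/5
~~(b <-> a) = ~2/5 = 3/5
(b <-> a) -> ~~(b <-> a) = 3/5 -> 3/5 = 1
and checking the remaining 35 assignments likewise gives ≥ 1 in every case.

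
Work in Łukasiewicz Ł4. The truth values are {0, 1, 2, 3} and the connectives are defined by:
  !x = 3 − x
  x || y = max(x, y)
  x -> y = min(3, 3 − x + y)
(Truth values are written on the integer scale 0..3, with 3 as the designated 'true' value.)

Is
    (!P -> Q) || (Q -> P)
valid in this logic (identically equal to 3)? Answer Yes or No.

No

Counterexample: take P = 0, Q = 1.
!P = !0 = 3
!P -> Q = 3 -> 1 = 1
Q -> P = 1 -> 0 = 2
(!P -> Q) || (Q -> P) = 1 || 2 = 2
This gives 2 ≠ 3.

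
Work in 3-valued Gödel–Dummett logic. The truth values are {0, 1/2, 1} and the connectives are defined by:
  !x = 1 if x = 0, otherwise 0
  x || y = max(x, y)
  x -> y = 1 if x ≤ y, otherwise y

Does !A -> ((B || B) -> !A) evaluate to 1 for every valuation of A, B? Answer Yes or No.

Yes

A = 0, B = 0 ↦ 1
A = 0, B = 1/2 ↦ 1
A = 0, B = 1 ↦ 1
A = 1/2, B = 0 ↦ 1
A = 1/2, B = 1/2 ↦ 1
A = 1/2, B = 1 ↦ 1
A = 1, B = 0 ↦ 1
A = 1, B = 1/2 ↦ 1
A = 1, B = 1 ↦ 1
Every assignment gives a value ≥ 1.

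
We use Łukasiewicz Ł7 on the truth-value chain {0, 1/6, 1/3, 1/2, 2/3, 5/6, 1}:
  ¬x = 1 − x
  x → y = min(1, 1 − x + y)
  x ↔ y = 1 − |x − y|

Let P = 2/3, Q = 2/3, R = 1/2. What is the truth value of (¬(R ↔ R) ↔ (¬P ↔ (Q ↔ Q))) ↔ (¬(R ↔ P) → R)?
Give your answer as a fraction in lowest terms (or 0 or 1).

R ↔ R = 1/2 ↔ 1/2 = 1
¬(R ↔ R) = ¬1 = 0
¬P = ¬2/3 = 1/3
Q ↔ Q = 2/3 ↔ 2/3 = 1
¬P ↔ (Q ↔ Q) = 1/3 ↔ 1 = 1/3
¬(R ↔ R) ↔ (¬P ↔ (Q ↔ Q)) = 0 ↔ 1/3 = 2/3
R ↔ P = 1/2 ↔ 2/3 = 5/6
¬(R ↔ P) = ¬5/6 = 1/6
¬(R ↔ P) → R = 1/6 → 1/2 = 1
(¬(R ↔ R) ↔ (¬P ↔ (Q ↔ Q))) ↔ (¬(R ↔ P) → R) = 2/3 ↔ 1 = 2/3

2/3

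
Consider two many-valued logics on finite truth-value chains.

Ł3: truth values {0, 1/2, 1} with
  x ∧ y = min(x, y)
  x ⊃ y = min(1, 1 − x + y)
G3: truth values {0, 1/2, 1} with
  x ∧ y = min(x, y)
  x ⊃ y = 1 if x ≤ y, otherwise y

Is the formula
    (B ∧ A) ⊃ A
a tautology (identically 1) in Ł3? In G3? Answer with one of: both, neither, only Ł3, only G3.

In Ł3: every assignment gives 1 — tautology.
In G3: every assignment gives 1 — tautology.

both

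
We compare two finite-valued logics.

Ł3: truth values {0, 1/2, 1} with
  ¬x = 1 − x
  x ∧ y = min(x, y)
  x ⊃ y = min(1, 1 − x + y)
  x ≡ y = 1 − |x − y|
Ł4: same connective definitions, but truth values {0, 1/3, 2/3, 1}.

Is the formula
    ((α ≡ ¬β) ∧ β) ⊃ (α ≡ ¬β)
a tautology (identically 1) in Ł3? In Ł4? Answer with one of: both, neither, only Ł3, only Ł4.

In Ł3: every assignment gives 1 — tautology.
In Ł4: every assignment gives 1 — tautology.

both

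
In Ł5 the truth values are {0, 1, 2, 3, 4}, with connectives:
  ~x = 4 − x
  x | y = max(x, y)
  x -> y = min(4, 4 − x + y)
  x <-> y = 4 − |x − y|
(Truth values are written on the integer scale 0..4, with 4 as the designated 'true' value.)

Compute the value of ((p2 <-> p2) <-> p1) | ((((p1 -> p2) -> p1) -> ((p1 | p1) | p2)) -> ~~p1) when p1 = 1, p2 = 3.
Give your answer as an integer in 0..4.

p2 <-> p2 = 3 <-> 3 = 4
(p2 <-> p2) <-> p1 = 4 <-> 1 = 1
p1 -> p2 = 1 -> 3 = 4
(p1 -> p2) -> p1 = 4 -> 1 = 1
p1 | p1 = 1 | 1 = 1
(p1 | p1) | p2 = 1 | 3 = 3
((p1 -> p2) -> p1) -> ((p1 | p1) | p2) = 1 -> 3 = 4
~p1 = ~1 = 3
~~p1 = ~3 = 1
(((p1 -> p2) -> p1) -> ((p1 | p1) | p2)) -> ~~p1 = 4 -> 1 = 1
((p2 <-> p2) <-> p1) | ((((p1 -> p2) -> p1) -> ((p1 | p1) | p2)) -> ~~p1) = 1 | 1 = 1

1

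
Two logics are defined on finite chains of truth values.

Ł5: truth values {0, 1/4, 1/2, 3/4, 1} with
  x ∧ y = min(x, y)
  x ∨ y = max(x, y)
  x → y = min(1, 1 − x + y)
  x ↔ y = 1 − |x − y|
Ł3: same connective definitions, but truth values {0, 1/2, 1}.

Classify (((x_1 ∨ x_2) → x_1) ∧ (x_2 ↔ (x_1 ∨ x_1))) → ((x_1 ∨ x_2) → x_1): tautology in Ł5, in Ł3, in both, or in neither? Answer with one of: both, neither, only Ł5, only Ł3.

In Ł5: every assignment gives 1 — tautology.
In Ł3: every assignment gives 1 — tautology.

both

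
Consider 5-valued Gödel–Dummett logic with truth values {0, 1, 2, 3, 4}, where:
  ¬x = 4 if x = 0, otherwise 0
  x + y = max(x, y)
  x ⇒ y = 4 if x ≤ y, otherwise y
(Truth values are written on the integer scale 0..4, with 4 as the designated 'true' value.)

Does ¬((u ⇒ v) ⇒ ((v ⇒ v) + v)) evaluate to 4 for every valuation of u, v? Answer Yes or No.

Counterexample: take u = 0, v = 0.
u ⇒ v = 0 ⇒ 0 = 4
v ⇒ v = 0 ⇒ 0 = 4
(v ⇒ v) + v = 4 + 0 = 4
(u ⇒ v) ⇒ ((v ⇒ v) + v) = 4 ⇒ 4 = 4
¬((u ⇒ v) ⇒ ((v ⇒ v) + v)) = ¬4 = 0
This gives 0 ≠ 4.

No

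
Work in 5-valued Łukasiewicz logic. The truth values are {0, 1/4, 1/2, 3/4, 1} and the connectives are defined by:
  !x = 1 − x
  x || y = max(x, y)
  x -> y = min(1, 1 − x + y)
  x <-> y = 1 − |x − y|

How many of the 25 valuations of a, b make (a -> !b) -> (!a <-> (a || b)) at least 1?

value 1: 11 assignments (counts)
value 3/4: 4 assignments
value 1/2: 6 assignments
value 1/4: 2 assignments
value 0: 2 assignments
So 11 of the 25 assignments meet the threshold.

11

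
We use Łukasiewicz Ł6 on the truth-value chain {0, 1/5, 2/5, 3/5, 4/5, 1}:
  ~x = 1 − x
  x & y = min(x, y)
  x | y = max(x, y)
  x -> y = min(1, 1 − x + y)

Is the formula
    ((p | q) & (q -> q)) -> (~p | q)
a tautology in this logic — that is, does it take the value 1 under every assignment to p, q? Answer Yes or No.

No

Counterexample: take p = 3/5, q = 0.
p | q = 3/5 | 0 = 3/5
q -> q = 0 -> 0 = 1
(p | q) & (q -> q) = 3/5 & 1 = 3/5
~p = ~3/5 = 2/5
~p | q = 2/5 | 0 = 2/5
((p | q) & (q -> q)) -> (~p | q) = 3/5 -> 2/5 = 4/5
This gives 4/5 ≠ 1.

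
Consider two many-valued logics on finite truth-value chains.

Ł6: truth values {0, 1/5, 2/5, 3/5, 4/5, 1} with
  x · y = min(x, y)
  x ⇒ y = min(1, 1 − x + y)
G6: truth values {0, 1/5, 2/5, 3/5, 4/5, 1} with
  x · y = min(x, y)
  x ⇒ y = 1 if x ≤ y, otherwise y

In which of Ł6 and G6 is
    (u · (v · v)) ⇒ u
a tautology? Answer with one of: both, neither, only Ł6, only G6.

In Ł6: every assignment gives 1 — tautology.
In G6: every assignment gives 1 — tautology.

both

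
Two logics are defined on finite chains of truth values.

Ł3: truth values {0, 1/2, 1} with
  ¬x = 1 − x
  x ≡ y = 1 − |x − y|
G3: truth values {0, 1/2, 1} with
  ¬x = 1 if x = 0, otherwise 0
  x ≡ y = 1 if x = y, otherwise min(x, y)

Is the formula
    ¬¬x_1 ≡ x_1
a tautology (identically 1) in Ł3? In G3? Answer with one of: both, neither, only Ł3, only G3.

In Ł3: every assignment gives 1 — tautology.
In G3: at x_1 = 1/2 the value is 1/2 — not a tautology.

only Ł3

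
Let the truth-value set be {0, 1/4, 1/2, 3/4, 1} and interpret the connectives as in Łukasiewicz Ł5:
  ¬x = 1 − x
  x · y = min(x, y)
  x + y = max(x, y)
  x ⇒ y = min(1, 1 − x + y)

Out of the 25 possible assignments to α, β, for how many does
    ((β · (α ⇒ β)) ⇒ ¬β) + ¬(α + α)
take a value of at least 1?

value 1: 17 assignments (counts)
value 3/4: 2 assignments
value 1/2: 4 assignments
value 1/4: 1 assignment
value 0: 1 assignment
So 17 of the 25 assignments meet the threshold.

17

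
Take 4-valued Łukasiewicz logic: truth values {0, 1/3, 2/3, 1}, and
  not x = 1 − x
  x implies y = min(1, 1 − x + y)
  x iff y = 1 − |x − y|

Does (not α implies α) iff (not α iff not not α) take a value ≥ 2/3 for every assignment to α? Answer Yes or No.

Counterexample: take α = 1.
not α = not 1 = 0
not α implies α = 0 implies 1 = 1
not α = not 1 = 0
not α = not 1 = 0
not not α = not 0 = 1
not α iff not not α = 0 iff 1 = 0
(not α implies α) iff (not α iff not not α) = 1 iff 0 = 0
This gives 0, which is below 2/3.

No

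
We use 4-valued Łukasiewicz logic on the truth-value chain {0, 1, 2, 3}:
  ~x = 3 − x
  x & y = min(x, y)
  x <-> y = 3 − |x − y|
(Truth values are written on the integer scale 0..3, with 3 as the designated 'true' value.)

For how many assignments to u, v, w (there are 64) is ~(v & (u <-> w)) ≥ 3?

value 3: 22 assignments (counts)
value 2: 22 assignments
value 1: 16 assignments
value 0: 4 assignments
So 22 of the 64 assignments meet the threshold.

22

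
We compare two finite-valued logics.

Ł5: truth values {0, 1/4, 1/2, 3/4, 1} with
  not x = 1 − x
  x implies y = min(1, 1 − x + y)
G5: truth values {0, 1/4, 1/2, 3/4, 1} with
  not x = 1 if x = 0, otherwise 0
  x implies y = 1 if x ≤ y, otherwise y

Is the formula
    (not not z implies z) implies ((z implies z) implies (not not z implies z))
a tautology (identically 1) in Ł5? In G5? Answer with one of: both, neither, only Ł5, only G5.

both

In Ł5: every assignment gives 1 — tautology.
In G5: every assignment gives 1 — tautology.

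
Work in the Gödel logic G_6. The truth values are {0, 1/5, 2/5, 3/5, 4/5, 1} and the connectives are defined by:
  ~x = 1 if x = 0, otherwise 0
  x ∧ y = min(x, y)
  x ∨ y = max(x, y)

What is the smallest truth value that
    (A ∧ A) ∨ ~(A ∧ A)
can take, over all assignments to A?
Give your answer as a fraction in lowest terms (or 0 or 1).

Take A = 1/5:
A ∧ A = 1/5 ∧ 1/5 = 1/5
A ∧ A = 1/5 ∧ 1/5 = 1/5
~(A ∧ A) = ~1/5 = 0
(A ∧ A) ∨ ~(A ∧ A) = 1/5 ∨ 0 = 1/5
No assignment yields a value below 1/5, so this is the minimum.

1/5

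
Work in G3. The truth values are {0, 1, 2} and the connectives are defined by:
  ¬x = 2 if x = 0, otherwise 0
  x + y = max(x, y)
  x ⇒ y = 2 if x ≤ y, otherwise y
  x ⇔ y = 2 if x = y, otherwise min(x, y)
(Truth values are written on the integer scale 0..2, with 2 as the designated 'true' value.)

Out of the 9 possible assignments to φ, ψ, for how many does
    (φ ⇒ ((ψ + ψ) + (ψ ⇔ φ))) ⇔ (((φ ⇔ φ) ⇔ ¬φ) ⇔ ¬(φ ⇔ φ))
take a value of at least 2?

3

φ = 0, ψ = 0 ↦ 0  <
φ = 0, ψ = 1 ↦ 0  <
φ = 0, ψ = 2 ↦ 0  <
φ = 1, ψ = 0 ↦ 0  <
φ = 1, ψ = 1 ↦ 2  ≥
φ = 1, ψ = 2 ↦ 2  ≥
φ = 2, ψ = 0 ↦ 0  <
φ = 2, ψ = 1 ↦ 1  <
φ = 2, ψ = 2 ↦ 2  ≥
So 3 of the 9 assignments meet the threshold.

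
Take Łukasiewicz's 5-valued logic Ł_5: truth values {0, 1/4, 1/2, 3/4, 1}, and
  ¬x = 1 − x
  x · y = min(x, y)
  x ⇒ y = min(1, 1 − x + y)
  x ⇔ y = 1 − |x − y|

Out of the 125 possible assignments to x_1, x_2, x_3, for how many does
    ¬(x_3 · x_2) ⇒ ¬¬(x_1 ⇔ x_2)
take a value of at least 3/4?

value 1: 70 assignments (counts)
value 3/4: 23 assignments (counts)
value 1/2: 17 assignments
value 1/4: 9 assignments
value 0: 6 assignments
So 93 of the 125 assignments meet the threshold.

93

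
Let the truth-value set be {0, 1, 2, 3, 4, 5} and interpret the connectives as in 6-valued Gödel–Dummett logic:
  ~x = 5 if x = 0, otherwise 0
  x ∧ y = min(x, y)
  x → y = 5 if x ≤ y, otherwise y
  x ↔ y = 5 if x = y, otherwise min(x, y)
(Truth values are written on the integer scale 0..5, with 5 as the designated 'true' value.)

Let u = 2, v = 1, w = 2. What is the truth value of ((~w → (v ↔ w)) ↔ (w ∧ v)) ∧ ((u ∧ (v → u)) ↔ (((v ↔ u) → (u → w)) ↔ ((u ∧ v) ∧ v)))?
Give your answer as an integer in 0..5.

~w = ~2 = 0
v ↔ w = 1 ↔ 2 = 1
~w → (v ↔ w) = 0 → 1 = 5
w ∧ v = 2 ∧ 1 = 1
(~w → (v ↔ w)) ↔ (w ∧ v) = 5 ↔ 1 = 1
v → u = 1 → 2 = 5
u ∧ (v → u) = 2 ∧ 5 = 2
v ↔ u = 1 ↔ 2 = 1
u → w = 2 → 2 = 5
(v ↔ u) → (u → w) = 1 → 5 = 5
u ∧ v = 2 ∧ 1 = 1
(u ∧ v) ∧ v = 1 ∧ 1 = 1
((v ↔ u) → (u → w)) ↔ ((u ∧ v) ∧ v) = 5 ↔ 1 = 1
(u ∧ (v → u)) ↔ (((v ↔ u) → (u → w)) ↔ ((u ∧ v) ∧ v)) = 2 ↔ 1 = 1
((~w → (v ↔ w)) ↔ (w ∧ v)) ∧ ((u ∧ (v → u)) ↔ (((v ↔ u) → (u → w)) ↔ ((u ∧ v) ∧ v))) = 1 ∧ 1 = 1

1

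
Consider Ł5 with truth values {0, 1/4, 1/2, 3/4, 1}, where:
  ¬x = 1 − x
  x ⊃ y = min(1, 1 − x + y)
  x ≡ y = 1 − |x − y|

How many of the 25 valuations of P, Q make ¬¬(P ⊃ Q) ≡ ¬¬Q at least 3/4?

value 1: 9 assignments (counts)
value 3/4: 7 assignments (counts)
value 1/2: 5 assignments
value 1/4: 3 assignments
value 0: 1 assignment
So 16 of the 25 assignments meet the threshold.

16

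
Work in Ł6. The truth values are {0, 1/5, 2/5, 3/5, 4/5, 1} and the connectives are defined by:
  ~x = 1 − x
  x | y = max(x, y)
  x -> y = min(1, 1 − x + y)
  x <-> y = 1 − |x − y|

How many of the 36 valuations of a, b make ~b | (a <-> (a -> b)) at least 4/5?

19

value 1: 9 assignments (counts)
value 4/5: 10 assignments (counts)
value 3/5: 8 assignments
value 2/5: 5 assignments
value 1/5: 3 assignments
value 0: 1 assignment
So 19 of the 36 assignments meet the threshold.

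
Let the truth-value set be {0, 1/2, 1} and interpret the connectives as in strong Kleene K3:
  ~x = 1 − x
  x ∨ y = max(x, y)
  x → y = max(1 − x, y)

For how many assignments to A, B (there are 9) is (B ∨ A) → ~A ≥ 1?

3

A = 0, B = 0 ↦ 1  ≥
A = 0, B = 1/2 ↦ 1  ≥
A = 0, B = 1 ↦ 1  ≥
A = 1/2, B = 0 ↦ 1/2  <
A = 1/2, B = 1/2 ↦ 1/2  <
A = 1/2, B = 1 ↦ 1/2  <
A = 1, B = 0 ↦ 0  <
A = 1, B = 1/2 ↦ 0  <
A = 1, B = 1 ↦ 0  <
So 3 of the 9 assignments meet the threshold.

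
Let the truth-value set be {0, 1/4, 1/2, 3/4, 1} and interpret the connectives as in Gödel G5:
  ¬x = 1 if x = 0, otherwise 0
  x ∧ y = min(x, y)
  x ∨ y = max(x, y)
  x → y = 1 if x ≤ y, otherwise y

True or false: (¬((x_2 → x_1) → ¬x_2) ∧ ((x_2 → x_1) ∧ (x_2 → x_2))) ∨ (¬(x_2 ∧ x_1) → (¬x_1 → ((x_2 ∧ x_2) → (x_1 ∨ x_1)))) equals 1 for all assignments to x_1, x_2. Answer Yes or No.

No

Counterexample: take x_1 = 0, x_2 = 1/4.
x_2 → x_1 = 1/4 → 0 = 0
¬x_2 = ¬1/4 = 0
(x_2 → x_1) → ¬x_2 = 0 → 0 = 1
¬((x_2 → x_1) → ¬x_2) = ¬1 = 0
x_2 → x_1 = 1/4 → 0 = 0
x_2 → x_2 = 1/4 → 1/4 = 1
(x_2 → x_1) ∧ (x_2 → x_2) = 0 ∧ 1 = 0
¬((x_2 → x_1) → ¬x_2) ∧ ((x_2 → x_1) ∧ (x_2 → x_2)) = 0 ∧ 0 = 0
x_2 ∧ x_1 = 1/4 ∧ 0 = 0
¬(x_2 ∧ x_1) = ¬0 = 1
¬x_1 = ¬0 = 1
x_2 ∧ x_2 = 1/4 ∧ 1/4 = 1/4
x_1 ∨ x_1 = 0 ∨ 0 = 0
(x_2 ∧ x_2) → (x_1 ∨ x_1) = 1/4 → 0 = 0
¬x_1 → ((x_2 ∧ x_2) → (x_1 ∨ x_1)) = 1 → 0 = 0
¬(x_2 ∧ x_1) → (¬x_1 → ((x_2 ∧ x_2) → (x_1 ∨ x_1))) = 1 → 0 = 0
(¬((x_2 → x_1) → ¬x_2) ∧ ((x_2 → x_1) ∧ (x_2 → x_2))) ∨ (¬(x_2 ∧ x_1) → (¬x_1 → ((x_2 ∧ x_2) → (x_1 ∨ x_1)))) = 0 ∨ 0 = 0
This gives 0 ≠ 1.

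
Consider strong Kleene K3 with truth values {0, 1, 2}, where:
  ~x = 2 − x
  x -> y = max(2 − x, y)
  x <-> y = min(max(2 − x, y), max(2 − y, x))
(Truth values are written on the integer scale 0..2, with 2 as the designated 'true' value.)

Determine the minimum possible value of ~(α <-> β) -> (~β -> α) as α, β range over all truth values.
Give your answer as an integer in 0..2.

Take α = 0, β = 1:
α <-> β = 0 <-> 1 = 1
~(α <-> β) = ~1 = 1
~β = ~1 = 1
~β -> α = 1 -> 0 = 1
~(α <-> β) -> (~β -> α) = 1 -> 1 = 1
No assignment yields a value below 1, so this is the minimum.

1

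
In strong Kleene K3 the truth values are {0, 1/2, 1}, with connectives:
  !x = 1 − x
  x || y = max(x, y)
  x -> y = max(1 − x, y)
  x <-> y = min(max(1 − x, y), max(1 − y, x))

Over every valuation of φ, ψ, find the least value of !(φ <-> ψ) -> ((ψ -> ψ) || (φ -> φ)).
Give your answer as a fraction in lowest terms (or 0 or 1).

Take φ = 1/2, ψ = 1/2:
φ <-> ψ = 1/2 <-> 1/2 = 1/2
!(φ <-> ψ) = !1/2 = 1/2
ψ -> ψ = 1/2 -> 1/2 = 1/2
φ -> φ = 1/2 -> 1/2 = 1/2
(ψ -> ψ) || (φ -> φ) = 1/2 || 1/2 = 1/2
!(φ <-> ψ) -> ((ψ -> ψ) || (φ -> φ)) = 1/2 -> 1/2 = 1/2
No assignment yields a value below 1/2, so this is the minimum.

1/2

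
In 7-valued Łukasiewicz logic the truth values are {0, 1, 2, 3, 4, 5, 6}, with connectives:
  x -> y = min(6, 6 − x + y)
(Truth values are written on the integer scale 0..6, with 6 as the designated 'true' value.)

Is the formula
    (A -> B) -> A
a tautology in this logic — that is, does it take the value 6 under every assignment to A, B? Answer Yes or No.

Counterexample: take A = 0, B = 0.
A -> B = 0 -> 0 = 6
(A -> B) -> A = 6 -> 0 = 0
This gives 0 ≠ 6.

No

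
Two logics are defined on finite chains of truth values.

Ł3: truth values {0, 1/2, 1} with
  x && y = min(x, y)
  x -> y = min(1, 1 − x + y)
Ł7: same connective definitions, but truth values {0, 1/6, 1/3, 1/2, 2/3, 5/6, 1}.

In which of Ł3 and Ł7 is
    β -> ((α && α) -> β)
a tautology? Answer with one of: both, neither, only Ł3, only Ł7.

both

In Ł3: every assignment gives 1 — tautology.
In Ł7: every assignment gives 1 — tautology.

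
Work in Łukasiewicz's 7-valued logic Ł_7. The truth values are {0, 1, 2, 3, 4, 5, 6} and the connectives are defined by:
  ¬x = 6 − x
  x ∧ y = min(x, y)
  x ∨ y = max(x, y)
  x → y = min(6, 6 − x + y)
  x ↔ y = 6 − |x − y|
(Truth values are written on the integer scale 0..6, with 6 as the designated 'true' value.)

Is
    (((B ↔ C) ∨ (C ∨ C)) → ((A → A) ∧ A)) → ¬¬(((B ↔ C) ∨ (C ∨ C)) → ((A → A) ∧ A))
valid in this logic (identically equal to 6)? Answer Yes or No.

Yes

At A = 2, B = 1, C = 0, for instance:
B ↔ C = 1 ↔ 0 = 5
C ∨ C = 0 ∨ 0 = 0
(B ↔ C) ∨ (C ∨ C) = 5 ∨ 0 = 5
A → A = 2 → 2 = 6
(A → A) ∧ A = 6 ∧ 2 = 2
((B ↔ C) ∨ (C ∨ C)) → ((A → A) ∧ A) = 5 → 2 = 3
¬(((B ↔ C) ∨ (C ∨ C)) → ((A → A) ∧ A)) = ¬3 = 3
¬¬(((B ↔ C) ∨ (C ∨ C)) → ((A → A) ∧ A)) = ¬3 = 3
(((B ↔ C) ∨ (C ∨ C)) → ((A → A) ∧ A)) → ¬¬(((B ↔ C) ∨ (C ∨ C)) → ((A → A) ∧ A)) = 3 → 3 = 6
and checking the remaining 342 assignments likewise gives ≥ 6 in every case.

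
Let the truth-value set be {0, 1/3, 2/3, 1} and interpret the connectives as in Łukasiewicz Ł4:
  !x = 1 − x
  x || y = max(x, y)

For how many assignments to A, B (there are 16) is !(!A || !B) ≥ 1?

1

A = 0, B = 0 ↦ 0  <
A = 0, B = 1/3 ↦ 0  <
A = 0, B = 2/3 ↦ 0  <
A = 0, B = 1 ↦ 0  <
A = 1/3, B = 0 ↦ 0  <
A = 1/3, B = 1/3 ↦ 1/3  <
A = 1/3, B = 2/3 ↦ 1/3  <
A = 1/3, B = 1 ↦ 1/3  <
A = 2/3, B = 0 ↦ 0  <
A = 2/3, B = 1/3 ↦ 1/3  <
A = 2/3, B = 2/3 ↦ 2/3  <
A = 2/3, B = 1 ↦ 2/3  <
A = 1, B = 0 ↦ 0  <
A = 1, B = 1/3 ↦ 1/3  <
A = 1, B = 2/3 ↦ 2/3  <
A = 1, B = 1 ↦ 1  ≥
So 1 of the 16 assignments meets the threshold.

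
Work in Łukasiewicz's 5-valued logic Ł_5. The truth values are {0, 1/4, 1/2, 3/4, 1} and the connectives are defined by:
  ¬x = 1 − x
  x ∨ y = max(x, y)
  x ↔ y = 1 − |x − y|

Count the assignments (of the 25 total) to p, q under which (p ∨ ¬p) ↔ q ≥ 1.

value 1: 5 assignments (counts)
value 3/4: 8 assignments
value 1/2: 6 assignments
value 1/4: 4 assignments
value 0: 2 assignments
So 5 of the 25 assignments meet the threshold.

5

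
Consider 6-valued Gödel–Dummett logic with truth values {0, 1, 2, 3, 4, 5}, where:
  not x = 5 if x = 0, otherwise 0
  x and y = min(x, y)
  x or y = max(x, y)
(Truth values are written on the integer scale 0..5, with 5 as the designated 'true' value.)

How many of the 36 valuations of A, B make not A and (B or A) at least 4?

2

value 5: 1 assignment (counts)
value 4: 1 assignment (counts)
value 3: 1 assignment
value 2: 1 assignment
value 1: 1 assignment
value 0: 31 assignments
So 2 of the 36 assignments meet the threshold.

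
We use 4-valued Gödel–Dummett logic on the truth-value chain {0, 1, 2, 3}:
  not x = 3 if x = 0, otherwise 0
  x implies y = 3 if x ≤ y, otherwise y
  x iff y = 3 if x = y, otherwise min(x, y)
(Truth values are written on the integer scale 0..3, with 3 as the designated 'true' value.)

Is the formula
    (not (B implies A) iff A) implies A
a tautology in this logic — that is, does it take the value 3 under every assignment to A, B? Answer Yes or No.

No

Counterexample: take A = 0, B = 0.
B implies A = 0 implies 0 = 3
not (B implies A) = not 3 = 0
not (B implies A) iff A = 0 iff 0 = 3
(not (B implies A) iff A) implies A = 3 implies 0 = 0
This gives 0 ≠ 3.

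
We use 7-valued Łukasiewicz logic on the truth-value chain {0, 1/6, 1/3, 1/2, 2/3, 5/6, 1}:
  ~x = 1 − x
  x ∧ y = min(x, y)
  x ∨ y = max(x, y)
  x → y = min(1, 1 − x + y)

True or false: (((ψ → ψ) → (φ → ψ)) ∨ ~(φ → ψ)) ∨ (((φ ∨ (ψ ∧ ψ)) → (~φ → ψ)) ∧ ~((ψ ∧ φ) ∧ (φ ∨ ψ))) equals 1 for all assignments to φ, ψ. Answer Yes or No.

No

Counterexample: take φ = 1/3, ψ = 1/6.
ψ → ψ = 1/6 → 1/6 = 1
φ → ψ = 1/3 → 1/6 = 5/6
(ψ → ψ) → (φ → ψ) = 1 → 5/6 = 5/6
φ → ψ = 1/3 → 1/6 = 5/6
~(φ → ψ) = ~5/6 = 1/6
((ψ → ψ) → (φ → ψ)) ∨ ~(φ → ψ) = 5/6 ∨ 1/6 = 5/6
ψ ∧ ψ = 1/6 ∧ 1/6 = 1/6
φ ∨ (ψ ∧ ψ) = 1/3 ∨ 1/6 = 1/3
~φ = ~1/3 = 2/3
~φ → ψ = 2/3 → 1/6 = 1/2
(φ ∨ (ψ ∧ ψ)) → (~φ → ψ) = 1/3 → 1/2 = 1
ψ ∧ φ = 1/6 ∧ 1/3 = 1/6
φ ∨ ψ = 1/3 ∨ 1/6 = 1/3
(ψ ∧ φ) ∧ (φ ∨ ψ) = 1/6 ∧ 1/3 = 1/6
~((ψ ∧ φ) ∧ (φ ∨ ψ)) = ~1/6 = 5/6
((φ ∨ (ψ ∧ ψ)) → (~φ → ψ)) ∧ ~((ψ ∧ φ) ∧ (φ ∨ ψ)) = 1 ∧ 5/6 = 5/6
(((ψ → ψ) → (φ → ψ)) ∨ ~(φ → ψ)) ∨ (((φ ∨ (ψ ∧ ψ)) → (~φ → ψ)) ∧ ~((ψ ∧ φ) ∧ (φ ∨ ψ))) = 5/6 ∨ 5/6 = 5/6
This gives 5/6 ≠ 1.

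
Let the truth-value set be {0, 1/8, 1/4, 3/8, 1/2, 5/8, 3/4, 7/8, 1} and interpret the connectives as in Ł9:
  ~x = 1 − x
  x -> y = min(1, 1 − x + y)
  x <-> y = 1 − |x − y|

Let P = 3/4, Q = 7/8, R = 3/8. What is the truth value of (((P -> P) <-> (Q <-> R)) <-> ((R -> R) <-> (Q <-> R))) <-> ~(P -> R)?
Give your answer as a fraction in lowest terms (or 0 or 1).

3/8

P -> P = 3/4 -> 3/4 = 1
Q <-> R = 7/8 <-> 3/8 = 1/2
(P -> P) <-> (Q <-> R) = 1 <-> 1/2 = 1/2
R -> R = 3/8 -> 3/8 = 1
Q <-> R = 7/8 <-> 3/8 = 1/2
(R -> R) <-> (Q <-> R) = 1 <-> 1/2 = 1/2
((P -> P) <-> (Q <-> R)) <-> ((R -> R) <-> (Q <-> R)) = 1/2 <-> 1/2 = 1
P -> R = 3/4 -> 3/8 = 5/8
~(P -> R) = ~5/8 = 3/8
(((P -> P) <-> (Q <-> R)) <-> ((R -> R) <-> (Q <-> R))) <-> ~(P -> R) = 1 <-> 3/8 = 3/8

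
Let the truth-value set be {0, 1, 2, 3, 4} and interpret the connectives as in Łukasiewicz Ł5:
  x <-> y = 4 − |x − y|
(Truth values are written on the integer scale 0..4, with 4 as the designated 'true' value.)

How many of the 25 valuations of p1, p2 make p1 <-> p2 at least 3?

13

value 4: 5 assignments (counts)
value 3: 8 assignments (counts)
value 2: 6 assignments
value 1: 4 assignments
value 0: 2 assignments
So 13 of the 25 assignments meet the threshold.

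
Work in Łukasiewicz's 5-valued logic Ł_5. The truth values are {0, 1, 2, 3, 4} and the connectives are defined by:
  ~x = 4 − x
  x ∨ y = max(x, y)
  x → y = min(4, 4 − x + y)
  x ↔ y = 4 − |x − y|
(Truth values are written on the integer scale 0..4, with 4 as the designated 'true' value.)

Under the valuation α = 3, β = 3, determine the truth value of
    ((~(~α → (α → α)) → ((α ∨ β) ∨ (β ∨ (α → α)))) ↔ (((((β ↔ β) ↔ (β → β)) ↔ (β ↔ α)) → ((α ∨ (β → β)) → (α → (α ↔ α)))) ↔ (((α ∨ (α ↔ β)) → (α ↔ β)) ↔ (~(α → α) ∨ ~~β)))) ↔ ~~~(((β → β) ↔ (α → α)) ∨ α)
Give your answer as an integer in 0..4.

1

~α = ~3 = 1
α → α = 3 → 3 = 4
~α → (α → α) = 1 → 4 = 4
~(~α → (α → α)) = ~4 = 0
α ∨ β = 3 ∨ 3 = 3
α → α = 3 → 3 = 4
β ∨ (α → α) = 3 ∨ 4 = 4
(α ∨ β) ∨ (β ∨ (α → α)) = 3 ∨ 4 = 4
~(~α → (α → α)) → ((α ∨ β) ∨ (β ∨ (α → α))) = 0 → 4 = 4
β ↔ β = 3 ↔ 3 = 4
β → β = 3 → 3 = 4
(β ↔ β) ↔ (β → β) = 4 ↔ 4 = 4
β ↔ α = 3 ↔ 3 = 4
((β ↔ β) ↔ (β → β)) ↔ (β ↔ α) = 4 ↔ 4 = 4
β → β = 3 → 3 = 4
α ∨ (β → β) = 3 ∨ 4 = 4
α ↔ α = 3 ↔ 3 = 4
α → (α ↔ α) = 3 → 4 = 4
(α ∨ (β → β)) → (α → (α ↔ α)) = 4 → 4 = 4
(((β ↔ β) ↔ (β → β)) ↔ (β ↔ α)) → ((α ∨ (β → β)) → (α → (α ↔ α))) = 4 → 4 = 4
α ↔ β = 3 ↔ 3 = 4
α ∨ (α ↔ β) = 3 ∨ 4 = 4
α ↔ β = 3 ↔ 3 = 4
(α ∨ (α ↔ β)) → (α ↔ β) = 4 → 4 = 4
α → α = 3 → 3 = 4
~(α → α) = ~4 = 0
~β = ~3 = 1
~~β = ~1 = 3
~(α → α) ∨ ~~β = 0 ∨ 3 = 3
((α ∨ (α ↔ β)) → (α ↔ β)) ↔ (~(α → α) ∨ ~~β) = 4 ↔ 3 = 3
((((β ↔ β) ↔ (β → β)) ↔ (β ↔ α)) → ((α ∨ (β → β)) → (α → (α ↔ α)))) ↔ (((α ∨ (α ↔ β)) → (α ↔ β)) ↔ (~(α → α) ∨ ~~β)) = 4 ↔ 3 = 3
(~(~α → (α → α)) → ((α ∨ β) ∨ (β ∨ (α → α)))) ↔ (((((β ↔ β) ↔ (β → β)) ↔ (β ↔ α)) → ((α ∨ (β → β)) → (α → (α ↔ α)))) ↔ (((α ∨ (α ↔ β)) → (α ↔ β)) ↔ (~(α → α) ∨ ~~β))) = 4 ↔ 3 = 3
β → β = 3 → 3 = 4
α → α = 3 → 3 = 4
(β → β) ↔ (α → α) = 4 ↔ 4 = 4
((β → β) ↔ (α → α)) ∨ α = 4 ∨ 3 = 4
~(((β → β) ↔ (α → α)) ∨ α) = ~4 = 0
~~(((β → β) ↔ (α → α)) ∨ α) = ~0 = 4
~~~(((β → β) ↔ (α → α)) ∨ α) = ~4 = 0
((~(~α → (α → α)) → ((α ∨ β) ∨ (β ∨ (α → α)))) ↔ (((((β ↔ β) ↔ (β → β)) ↔ (β ↔ α)) → ((α ∨ (β → β)) → (α → (α ↔ α)))) ↔ (((α ∨ (α ↔ β)) → (α ↔ β)) ↔ (~(α → α) ∨ ~~β)))) ↔ ~~~(((β → β) ↔ (α → α)) ∨ α) = 3 ↔ 0 = 1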